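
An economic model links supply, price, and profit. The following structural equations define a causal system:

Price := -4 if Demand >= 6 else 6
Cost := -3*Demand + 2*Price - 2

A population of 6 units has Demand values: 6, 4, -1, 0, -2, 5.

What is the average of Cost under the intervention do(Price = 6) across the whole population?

4

do(Price=6) breaks Price's dependence on Demand. With Price=6 fixed, Cost across the units is -8, -2, 13, 10, 16, -5, mean 4.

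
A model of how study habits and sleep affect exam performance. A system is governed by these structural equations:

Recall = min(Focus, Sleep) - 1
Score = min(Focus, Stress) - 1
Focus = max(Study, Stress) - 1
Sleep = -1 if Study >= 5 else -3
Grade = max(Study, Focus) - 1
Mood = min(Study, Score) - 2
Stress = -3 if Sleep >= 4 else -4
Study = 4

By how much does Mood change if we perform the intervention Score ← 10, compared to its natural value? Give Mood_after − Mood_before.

The intervention breaks the incoming arrows to Score: Score = min(Focus, Stress) - 1 no longer applies, and Score = 10.
Mood = min(Study, Score) - 2  [with Study=4, Score=10]  = 2
Without intervention: Sleep = -1 if Study >= 5 else -3  [with Study=4]  = -3; Stress = -3 if Sleep >= 4 else -4  [with Sleep=-3]  = -4; Focus = max(Study, Stress) - 1  [with Study=4, Stress=-4]  = 3; Score = min(Focus, Stress) - 1  [with Focus=3, Stress=-4]  = -5; Mood = min(Study, Score) - 2  [with Study=4, Score=-5]  = -7.
Change = 2 − (-7) = 9.

9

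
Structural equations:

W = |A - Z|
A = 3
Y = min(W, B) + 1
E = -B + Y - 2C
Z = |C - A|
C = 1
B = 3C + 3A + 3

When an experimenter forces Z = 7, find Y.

The intervention breaks the incoming arrows to Z: Z = |C - A| no longer applies, and Z = 7.
B = 3C + 3A + 3  [with C=1, A=3]  = 15
W = |A - Z|  [with A=3, Z=7]  = 4
Y = min(W, B) + 1  [with W=4, B=15]  = 5

5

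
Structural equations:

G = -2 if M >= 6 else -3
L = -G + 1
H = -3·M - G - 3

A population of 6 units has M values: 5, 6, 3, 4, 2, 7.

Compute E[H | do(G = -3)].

Every unit gets G=-3 under the intervention. H values become -15, -18, -9, -12, -6, -21; E[H|do(G=-3)] = -13.5.

-13.5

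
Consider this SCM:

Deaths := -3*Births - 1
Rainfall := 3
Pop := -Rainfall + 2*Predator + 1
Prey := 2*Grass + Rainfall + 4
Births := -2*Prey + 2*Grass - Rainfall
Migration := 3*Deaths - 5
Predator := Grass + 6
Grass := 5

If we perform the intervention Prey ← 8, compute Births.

do(Prey=8) replaces the equation Prey := 2*Grass + Rainfall + 4 with the constant Prey = 8.
Births = -2*Prey + 2*Grass - Rainfall  [with Prey=8, Grass=5, Rainfall=3]  = -9

-9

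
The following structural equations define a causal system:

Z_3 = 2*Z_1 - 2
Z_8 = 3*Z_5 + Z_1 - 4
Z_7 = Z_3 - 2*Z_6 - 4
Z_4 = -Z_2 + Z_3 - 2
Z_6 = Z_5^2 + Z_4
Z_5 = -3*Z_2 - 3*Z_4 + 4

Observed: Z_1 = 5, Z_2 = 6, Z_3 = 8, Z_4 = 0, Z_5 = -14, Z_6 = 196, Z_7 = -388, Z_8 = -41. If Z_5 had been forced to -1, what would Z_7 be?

2

Under do(Z_5=-1), the mechanism Z_5 = -3*Z_2 - 3*Z_4 + 4 is discarded; Z_5 is fixed at -1.
Z_3 = 2*Z_1 - 2  [with Z_1=5]  = 8
Z_4 = -Z_2 + Z_3 - 2  [with Z_2=6, Z_3=8]  = 0
Z_6 = Z_5^2 + Z_4  [with Z_5=-1, Z_4=0]  = 1
Z_7 = Z_3 - 2*Z_6 - 4  [with Z_3=8, Z_6=1]  = 2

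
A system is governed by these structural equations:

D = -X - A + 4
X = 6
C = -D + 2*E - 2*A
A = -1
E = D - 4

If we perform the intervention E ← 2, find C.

7

Intervening sets E = 2 and removes its equation (E = D - 4).
D = -X - A + 4  [with X=6, A=-1]  = -1
C = -D + 2*E - 2*A  [with D=-1, E=2, A=-1]  = 7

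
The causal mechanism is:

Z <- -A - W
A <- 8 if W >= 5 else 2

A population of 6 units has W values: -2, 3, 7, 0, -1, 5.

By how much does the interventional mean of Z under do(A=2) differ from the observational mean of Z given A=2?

Under do(A=2), A's equation is replaced by A=2 for every unit. Per-unit Z: 0, -5, -9, -2, -1, -7. Mean = -4.
Observing A=2 restricts to units where A's equation naturally yields 2: W ∈ {-2, 3, 0, -1}. In that subpopulation Z = 0, -5, -2, -1, mean -2.
Difference = -4 − (-2) = -2.

-2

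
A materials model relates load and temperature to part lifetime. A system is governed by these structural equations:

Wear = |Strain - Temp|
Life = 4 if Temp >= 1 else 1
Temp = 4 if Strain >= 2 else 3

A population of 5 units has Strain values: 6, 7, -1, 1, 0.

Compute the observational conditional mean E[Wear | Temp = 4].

2.5

Conditioning on Temp=4 selects the 2 unit(s) with Strain ∈ {6, 7}. Their Wear values: 2, 3. Mean = 2.5.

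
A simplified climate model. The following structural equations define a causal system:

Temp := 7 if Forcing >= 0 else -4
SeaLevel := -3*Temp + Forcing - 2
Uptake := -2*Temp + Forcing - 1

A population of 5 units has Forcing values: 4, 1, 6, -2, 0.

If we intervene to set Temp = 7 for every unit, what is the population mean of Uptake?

The intervention sets Temp=7 in all 5 units regardless of Forcing. Recomputing Uptake per unit gives -11, -14, -9, -17, -15; average -13.2.

-13.2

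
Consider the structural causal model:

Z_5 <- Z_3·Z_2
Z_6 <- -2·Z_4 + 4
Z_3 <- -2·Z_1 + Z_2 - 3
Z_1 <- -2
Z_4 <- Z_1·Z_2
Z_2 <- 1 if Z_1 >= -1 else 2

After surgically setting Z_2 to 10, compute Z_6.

44

Under do(Z_2=10), the mechanism Z_2 <- 1 if Z_1 >= -1 else 2 is discarded; Z_2 is fixed at 10.
Z_4 = Z_1·Z_2  [with Z_1=-2, Z_2=10]  = -20
Z_6 = -2·Z_4 + 4  [with Z_4=-20]  = 44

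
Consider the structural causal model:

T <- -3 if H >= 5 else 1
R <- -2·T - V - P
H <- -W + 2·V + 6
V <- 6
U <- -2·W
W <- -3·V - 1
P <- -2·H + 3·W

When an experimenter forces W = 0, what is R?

Under do(W=0), the mechanism W <- -3·V - 1 is discarded; W is fixed at 0.
H = -W + 2·V + 6  [with W=0, V=6]  = 18
T = -3 if H >= 5 else 1  [with H=18]  = -3
P = -2·H + 3·W  [with H=18, W=0]  = -36
R = -2·T - V - P  [with T=-3, V=6, P=-36]  = 36

36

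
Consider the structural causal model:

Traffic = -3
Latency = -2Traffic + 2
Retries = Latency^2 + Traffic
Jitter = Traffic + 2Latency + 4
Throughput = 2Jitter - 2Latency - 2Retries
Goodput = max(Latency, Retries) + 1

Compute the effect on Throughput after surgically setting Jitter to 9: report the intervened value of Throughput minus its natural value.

Intervening sets Jitter = 9 and removes its equation (Jitter = Traffic + 2Latency + 4).
Latency = -2Traffic + 2  [with Traffic=-3]  = 8
Retries = Latency^2 + Traffic  [with Latency=8, Traffic=-3]  = 61
Throughput = 2Jitter - 2Latency - 2Retries  [with Jitter=9, Latency=8, Retries=61]  = -120
Without intervention: Latency = -2Traffic + 2  [with Traffic=-3]  = 8; Retries = Latency^2 + Traffic  [with Latency=8, Traffic=-3]  = 61; Jitter = Traffic + 2Latency + 4  [with Traffic=-3, Latency=8]  = 17; Throughput = 2Jitter - 2Latency - 2Retries  [with Jitter=17, Latency=8, Retries=61]  = -104.
Change = -120 − (-104) = -16.

-16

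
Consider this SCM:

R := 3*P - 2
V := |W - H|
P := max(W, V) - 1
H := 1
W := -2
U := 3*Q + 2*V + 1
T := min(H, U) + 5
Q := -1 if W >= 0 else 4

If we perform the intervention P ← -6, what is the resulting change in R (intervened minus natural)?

Intervening sets P = -6 and removes its equation (P := max(W, V) - 1).
R = 3*P - 2  [with P=-6]  = -20
Without intervention: V = |W - H|  [with W=-2, H=1]  = 3; P = max(W, V) - 1  [with W=-2, V=3]  = 2; R = 3*P - 2  [with P=2]  = 4.
Change = -20 − 4 = -24.

-24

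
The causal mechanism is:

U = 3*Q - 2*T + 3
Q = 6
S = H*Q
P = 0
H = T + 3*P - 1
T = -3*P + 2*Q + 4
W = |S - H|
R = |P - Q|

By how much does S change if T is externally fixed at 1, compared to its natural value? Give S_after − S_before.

-90

do(T=1) replaces the equation T = -3*P + 2*Q + 4 with the constant T = 1.
H = T + 3*P - 1  [with T=1, P=0]  = 0
S = H*Q  [with H=0, Q=6]  = 0
Without intervention: T = -3*P + 2*Q + 4  [with P=0, Q=6]  = 16; H = T + 3*P - 1  [with T=16, P=0]  = 15; S = H*Q  [with H=15, Q=6]  = 90.
Change = 0 − 90 = -90.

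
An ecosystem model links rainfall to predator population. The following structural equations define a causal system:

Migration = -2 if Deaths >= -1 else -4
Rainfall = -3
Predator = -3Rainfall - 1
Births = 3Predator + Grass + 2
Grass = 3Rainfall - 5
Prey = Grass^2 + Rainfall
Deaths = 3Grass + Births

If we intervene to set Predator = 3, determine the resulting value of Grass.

The intervention breaks the incoming arrows to Predator: Predator = -3Rainfall - 1 no longer applies, and Predator = 3.
Since Grass is not a descendant of the intervened variable, it is unaffected.
Grass = 3Rainfall - 5  [with Rainfall=-3]  = -14

-14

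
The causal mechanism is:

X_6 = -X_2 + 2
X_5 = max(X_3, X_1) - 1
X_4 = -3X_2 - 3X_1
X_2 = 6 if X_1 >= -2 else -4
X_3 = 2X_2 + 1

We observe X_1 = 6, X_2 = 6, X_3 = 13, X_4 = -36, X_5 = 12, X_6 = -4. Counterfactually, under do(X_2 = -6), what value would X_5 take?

do(X_2=-6) replaces the equation X_2 = 6 if X_1 >= -2 else -4 with the constant X_2 = -6.
X_3 = 2X_2 + 1  [with X_2=-6]  = -11
X_5 = max(X_3, X_1) - 1  [with X_3=-11, X_1=6]  = 5

5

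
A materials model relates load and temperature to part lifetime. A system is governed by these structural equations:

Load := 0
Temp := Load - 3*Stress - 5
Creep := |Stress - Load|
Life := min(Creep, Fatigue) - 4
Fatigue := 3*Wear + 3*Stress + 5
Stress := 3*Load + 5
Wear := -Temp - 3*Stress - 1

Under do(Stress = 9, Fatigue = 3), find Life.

-1

Setting Stress = 9, Fatigue = 3 by intervention discards those variables' equations.
Creep = |Stress - Load|  [with Stress=9, Load=0]  = 9
Life = min(Creep, Fatigue) - 4  [with Creep=9, Fatigue=3]  = -1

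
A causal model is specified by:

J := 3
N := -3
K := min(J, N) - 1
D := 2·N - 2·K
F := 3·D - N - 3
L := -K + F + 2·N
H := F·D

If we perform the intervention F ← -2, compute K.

-4

do(F=-2) replaces the equation F := 3·D - N - 3 with the constant F = -2.
K is not downstream of the intervention, so its value is determined by the original equations.
K = min(J, N) - 1  [with J=3, N=-3]  = -4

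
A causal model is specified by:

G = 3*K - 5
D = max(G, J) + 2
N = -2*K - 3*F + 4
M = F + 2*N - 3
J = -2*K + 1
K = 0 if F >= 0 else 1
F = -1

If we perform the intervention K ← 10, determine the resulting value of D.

Under do(K=10), the mechanism K = 0 if F >= 0 else 1 is discarded; K is fixed at 10.
G = 3*K - 5  [with K=10]  = 25
J = -2*K + 1  [with K=10]  = -19
D = max(G, J) + 2  [with G=25, J=-19]  = 27

27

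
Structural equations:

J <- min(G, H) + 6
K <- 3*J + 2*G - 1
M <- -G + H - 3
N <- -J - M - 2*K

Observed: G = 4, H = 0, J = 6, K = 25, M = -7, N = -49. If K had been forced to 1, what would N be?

Under do(K=1), the mechanism K <- 3*J + 2*G - 1 is discarded; K is fixed at 1.
J = min(G, H) + 6  [with G=4, H=0]  = 6
M = -G + H - 3  [with G=4, H=0]  = -7
N = -J - M - 2*K  [with J=6, M=-7, K=1]  = -1

-1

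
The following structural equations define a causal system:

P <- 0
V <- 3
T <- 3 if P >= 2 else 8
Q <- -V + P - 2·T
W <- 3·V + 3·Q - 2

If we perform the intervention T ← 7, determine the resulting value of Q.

The intervention breaks the incoming arrows to T: T <- 3 if P >= 2 else 8 no longer applies, and T = 7.
Q = -V + P - 2·T  [with V=3, P=0, T=7]  = -17

-17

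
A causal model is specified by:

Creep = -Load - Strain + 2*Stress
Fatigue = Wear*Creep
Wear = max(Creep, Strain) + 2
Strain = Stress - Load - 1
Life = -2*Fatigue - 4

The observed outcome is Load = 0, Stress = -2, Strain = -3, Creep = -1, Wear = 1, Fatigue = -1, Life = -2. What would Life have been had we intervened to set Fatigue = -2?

Intervening sets Fatigue = -2 and removes its equation (Fatigue = Wear*Creep).
Life = -2*Fatigue - 4  [with Fatigue=-2]  = 0

0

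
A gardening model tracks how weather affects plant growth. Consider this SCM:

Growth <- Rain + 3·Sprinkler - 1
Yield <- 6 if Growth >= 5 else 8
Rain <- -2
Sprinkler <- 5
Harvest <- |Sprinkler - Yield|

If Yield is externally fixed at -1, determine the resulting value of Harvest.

6

Intervening sets Yield = -1 and removes its equation (Yield <- 6 if Growth >= 5 else 8).
Harvest = |Sprinkler - Yield|  [with Sprinkler=5, Yield=-1]  = 6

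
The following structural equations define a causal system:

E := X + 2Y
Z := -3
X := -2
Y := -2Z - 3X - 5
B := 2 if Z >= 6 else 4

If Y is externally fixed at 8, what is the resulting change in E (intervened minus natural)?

2

do(Y=8) replaces the equation Y := -2Z - 3X - 5 with the constant Y = 8.
E = X + 2Y  [with X=-2, Y=8]  = 14
Without intervention: Y = -2Z - 3X - 5  [with Z=-3, X=-2]  = 7; E = X + 2Y  [with X=-2, Y=7]  = 12.
Change = 14 − 12 = 2.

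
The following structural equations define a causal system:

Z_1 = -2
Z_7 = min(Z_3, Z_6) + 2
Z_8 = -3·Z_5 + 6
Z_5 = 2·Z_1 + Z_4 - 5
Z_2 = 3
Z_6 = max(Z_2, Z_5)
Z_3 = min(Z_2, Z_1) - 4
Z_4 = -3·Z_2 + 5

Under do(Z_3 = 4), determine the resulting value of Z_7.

The intervention breaks the incoming arrows to Z_3: Z_3 = min(Z_2, Z_1) - 4 no longer applies, and Z_3 = 4.
Z_4 = -3·Z_2 + 5  [with Z_2=3]  = -4
Z_5 = 2·Z_1 + Z_4 - 5  [with Z_1=-2, Z_4=-4]  = -13
Z_6 = max(Z_2, Z_5)  [with Z_2=3, Z_5=-13]  = 3
Z_7 = min(Z_3, Z_6) + 2  [with Z_3=4, Z_6=3]  = 5

5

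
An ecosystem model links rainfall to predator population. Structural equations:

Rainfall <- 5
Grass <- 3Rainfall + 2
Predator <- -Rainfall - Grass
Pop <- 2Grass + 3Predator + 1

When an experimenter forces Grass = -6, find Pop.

-8

Under do(Grass=-6), the mechanism Grass <- 3Rainfall + 2 is discarded; Grass is fixed at -6.
Predator = -Rainfall - Grass  [with Rainfall=5, Grass=-6]  = 1
Pop = 2Grass + 3Predator + 1  [with Grass=-6, Predator=1]  = -8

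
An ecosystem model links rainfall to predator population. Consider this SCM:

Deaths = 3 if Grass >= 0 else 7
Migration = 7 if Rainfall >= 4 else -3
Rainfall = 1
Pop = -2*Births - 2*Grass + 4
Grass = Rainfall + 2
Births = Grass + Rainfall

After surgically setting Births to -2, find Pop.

The intervention breaks the incoming arrows to Births: Births = Grass + Rainfall no longer applies, and Births = -2.
Grass = Rainfall + 2  [with Rainfall=1]  = 3
Pop = -2*Births - 2*Grass + 4  [with Births=-2, Grass=3]  = 2

2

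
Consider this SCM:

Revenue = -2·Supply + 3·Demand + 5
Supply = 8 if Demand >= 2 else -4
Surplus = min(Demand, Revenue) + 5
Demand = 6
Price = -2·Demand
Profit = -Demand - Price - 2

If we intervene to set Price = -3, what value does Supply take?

The intervention breaks the incoming arrows to Price: Price = -2·Demand no longer applies, and Price = -3.
Since Supply is not a descendant of the intervened variable, it is unaffected.
Supply = 8 if Demand >= 2 else -4  [with Demand=6]  = 8

8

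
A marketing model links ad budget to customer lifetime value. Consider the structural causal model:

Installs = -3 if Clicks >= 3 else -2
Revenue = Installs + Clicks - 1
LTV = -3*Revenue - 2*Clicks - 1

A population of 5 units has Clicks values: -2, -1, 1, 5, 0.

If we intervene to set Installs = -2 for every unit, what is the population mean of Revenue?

do(Installs=-2) breaks Installs's dependence on Clicks. With Installs=-2 fixed, Revenue across the units is -5, -4, -2, 2, -3, mean -2.4.

-2.4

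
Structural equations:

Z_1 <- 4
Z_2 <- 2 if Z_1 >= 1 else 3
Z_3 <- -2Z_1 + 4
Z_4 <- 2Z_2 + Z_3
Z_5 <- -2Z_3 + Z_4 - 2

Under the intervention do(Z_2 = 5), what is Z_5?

do(Z_2=5) replaces the equation Z_2 <- 2 if Z_1 >= 1 else 3 with the constant Z_2 = 5.
Z_3 = -2Z_1 + 4  [with Z_1=4]  = -4
Z_4 = 2Z_2 + Z_3  [with Z_2=5, Z_3=-4]  = 6
Z_5 = -2Z_3 + Z_4 - 2  [with Z_3=-4, Z_4=6]  = 12

12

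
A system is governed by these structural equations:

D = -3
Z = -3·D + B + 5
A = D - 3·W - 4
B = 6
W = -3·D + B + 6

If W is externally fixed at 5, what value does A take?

-22

do(W=5) replaces the equation W = -3·D + B + 6 with the constant W = 5.
A = D - 3·W - 4  [with D=-3, W=5]  = -22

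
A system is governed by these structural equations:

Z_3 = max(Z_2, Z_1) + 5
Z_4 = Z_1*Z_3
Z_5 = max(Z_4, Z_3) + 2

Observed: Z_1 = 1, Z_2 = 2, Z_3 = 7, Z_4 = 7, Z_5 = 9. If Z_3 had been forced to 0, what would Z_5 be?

2

do(Z_3=0) replaces the equation Z_3 = max(Z_2, Z_1) + 5 with the constant Z_3 = 0.
Z_4 = Z_1*Z_3  [with Z_1=1, Z_3=0]  = 0
Z_5 = max(Z_4, Z_3) + 2  [with Z_4=0, Z_3=0]  = 2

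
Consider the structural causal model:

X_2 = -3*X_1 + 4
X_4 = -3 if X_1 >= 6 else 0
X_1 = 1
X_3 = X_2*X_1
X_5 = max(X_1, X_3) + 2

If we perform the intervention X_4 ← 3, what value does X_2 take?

1

The intervention breaks the incoming arrows to X_4: X_4 = -3 if X_1 >= 6 else 0 no longer applies, and X_4 = 3.
Since X_2 is not a descendant of the intervened variable, it is unaffected.
X_2 = -3*X_1 + 4  [with X_1=1]  = 1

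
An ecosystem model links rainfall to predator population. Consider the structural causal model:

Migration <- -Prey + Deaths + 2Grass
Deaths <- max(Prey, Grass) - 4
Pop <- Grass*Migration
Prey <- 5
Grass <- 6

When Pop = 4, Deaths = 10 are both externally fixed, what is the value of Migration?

17

Under do(Pop = 4, Deaths = 10), each intervened variable's structural equation is replaced by its fixed value.
Migration = -Prey + Deaths + 2Grass  [with Prey=5, Deaths=10, Grass=6]  = 17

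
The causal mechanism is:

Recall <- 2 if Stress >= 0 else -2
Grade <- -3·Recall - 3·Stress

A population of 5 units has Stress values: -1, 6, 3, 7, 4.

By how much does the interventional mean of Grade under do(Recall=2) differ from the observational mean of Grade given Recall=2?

3.6

Every unit gets Recall=2 under the intervention. Grade values become -3, -24, -15, -27, -18; E[Grade|do(Recall=2)] = -17.4.
E[Grade|Recall=2] averages over only the 4 units with Recall=2 (Stress = 6, 3, 7, 4): Grade = -24, -15, -27, -18, mean -21.
Difference = -17.4 − (-21) = 3.6.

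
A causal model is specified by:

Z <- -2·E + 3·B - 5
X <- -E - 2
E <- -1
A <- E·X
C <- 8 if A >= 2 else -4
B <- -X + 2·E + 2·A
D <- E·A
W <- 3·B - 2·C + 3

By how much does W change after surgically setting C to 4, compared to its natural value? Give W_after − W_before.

-16

do(C=4) replaces the equation C <- 8 if A >= 2 else -4 with the constant C = 4.
X = -E - 2  [with E=-1]  = -1
A = E·X  [with E=-1, X=-1]  = 1
B = -X + 2·E + 2·A  [with X=-1, E=-1, A=1]  = 1
W = 3·B - 2·C + 3  [with B=1, C=4]  = -2
Without intervention: X = -E - 2  [with E=-1]  = -1; A = E·X  [with E=-1, X=-1]  = 1; B = -X + 2·E + 2·A  [with X=-1, E=-1, A=1]  = 1; C = 8 if A >= 2 else -4  [with A=1]  = -4; W = 3·B - 2·C + 3  [with B=1, C=-4]  = 14.
Change = -2 − 14 = -16.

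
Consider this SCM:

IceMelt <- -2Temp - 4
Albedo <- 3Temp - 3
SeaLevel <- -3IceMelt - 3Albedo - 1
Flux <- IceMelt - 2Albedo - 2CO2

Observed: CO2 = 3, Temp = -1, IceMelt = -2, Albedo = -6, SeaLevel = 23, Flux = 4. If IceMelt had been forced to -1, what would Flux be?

5

The intervention breaks the incoming arrows to IceMelt: IceMelt <- -2Temp - 4 no longer applies, and IceMelt = -1.
Albedo = 3Temp - 3  [with Temp=-1]  = -6
Flux = IceMelt - 2Albedo - 2CO2  [with IceMelt=-1, Albedo=-6, CO2=3]  = 5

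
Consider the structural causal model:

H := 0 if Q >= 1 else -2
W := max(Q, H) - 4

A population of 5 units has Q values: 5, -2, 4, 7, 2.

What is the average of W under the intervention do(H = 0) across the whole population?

Under do(H=0), H's equation is replaced by H=0 for every unit. Per-unit W: 1, -4, 0, 3, -2. Mean = -0.4.

-0.4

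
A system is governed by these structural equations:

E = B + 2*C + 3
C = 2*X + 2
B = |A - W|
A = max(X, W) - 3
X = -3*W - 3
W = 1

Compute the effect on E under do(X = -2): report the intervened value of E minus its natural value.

16

Under do(X=-2), the mechanism X = -3*W - 3 is discarded; X is fixed at -2.
A = max(X, W) - 3  [with X=-2, W=1]  = -2
C = 2*X + 2  [with X=-2]  = -2
B = |A - W|  [with A=-2, W=1]  = 3
E = B + 2*C + 3  [with B=3, C=-2]  = 2
Without intervention: X = -3*W - 3  [with W=1]  = -6; A = max(X, W) - 3  [with X=-6, W=1]  = -2; C = 2*X + 2  [with X=-6]  = -10; B = |A - W|  [with A=-2, W=1]  = 3; E = B + 2*C + 3  [with B=3, C=-10]  = -14.
Change = 2 − (-14) = 16.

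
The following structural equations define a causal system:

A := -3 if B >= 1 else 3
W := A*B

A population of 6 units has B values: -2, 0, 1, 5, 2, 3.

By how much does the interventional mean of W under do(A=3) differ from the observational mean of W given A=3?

do(A=3) breaks A's dependence on B. With A=3 fixed, W across the units is -6, 0, 3, 15, 6, 9, mean 4.5.
Observing A=3 restricts to units where A's equation naturally yields 3: B ∈ {-2, 0}. In that subpopulation W = -6, 0, mean -3.
Difference = 4.5 − (-3) = 7.5.

7.5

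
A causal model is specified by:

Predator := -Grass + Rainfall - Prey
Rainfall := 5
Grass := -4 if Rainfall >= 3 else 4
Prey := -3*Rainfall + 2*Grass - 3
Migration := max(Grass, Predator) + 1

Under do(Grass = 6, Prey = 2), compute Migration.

Under do(Grass = 6, Prey = 2), each intervened variable's structural equation is replaced by its fixed value.
Predator = -Grass + Rainfall - Prey  [with Grass=6, Rainfall=5, Prey=2]  = -3
Migration = max(Grass, Predator) + 1  [with Grass=6, Predator=-3]  = 7

7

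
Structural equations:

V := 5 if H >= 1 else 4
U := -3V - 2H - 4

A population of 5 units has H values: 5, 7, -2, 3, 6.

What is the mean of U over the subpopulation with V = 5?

-29.5

Observing V=5 restricts to units where V's equation naturally yields 5: H ∈ {5, 7, 3, 6}. In that subpopulation U = -29, -33, -25, -31, mean -29.5.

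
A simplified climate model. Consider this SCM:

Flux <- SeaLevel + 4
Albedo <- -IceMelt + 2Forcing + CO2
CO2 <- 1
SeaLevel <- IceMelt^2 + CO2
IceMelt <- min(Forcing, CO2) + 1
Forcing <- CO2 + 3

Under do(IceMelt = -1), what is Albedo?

10

The intervention breaks the incoming arrows to IceMelt: IceMelt <- min(Forcing, CO2) + 1 no longer applies, and IceMelt = -1.
Forcing = CO2 + 3  [with CO2=1]  = 4
Albedo = -IceMelt + 2Forcing + CO2  [with IceMelt=-1, Forcing=4, CO2=1]  = 10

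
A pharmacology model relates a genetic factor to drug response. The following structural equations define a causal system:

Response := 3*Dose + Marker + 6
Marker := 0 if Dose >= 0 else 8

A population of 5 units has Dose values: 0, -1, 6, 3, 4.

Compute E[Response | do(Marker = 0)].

13.2

The intervention sets Marker=0 in all 5 units regardless of Dose. Recomputing Response per unit gives 6, 3, 24, 15, 18; average 13.2.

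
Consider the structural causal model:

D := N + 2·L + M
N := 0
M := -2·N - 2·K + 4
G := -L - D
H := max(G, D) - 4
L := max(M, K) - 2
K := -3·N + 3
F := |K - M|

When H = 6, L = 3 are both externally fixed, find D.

Setting H = 6, L = 3 by intervention discards those variables' equations.
K = -3·N + 3  [with N=0]  = 3
M = -2·N - 2·K + 4  [with N=0, K=3]  = -2
D = N + 2·L + M  [with N=0, L=3, M=-2]  = 4

4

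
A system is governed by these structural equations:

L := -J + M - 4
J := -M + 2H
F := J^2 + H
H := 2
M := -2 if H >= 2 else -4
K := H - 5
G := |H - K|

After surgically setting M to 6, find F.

6

The intervention breaks the incoming arrows to M: M := -2 if H >= 2 else -4 no longer applies, and M = 6.
J = -M + 2H  [with M=6, H=2]  = -2
F = J^2 + H  [with J=-2, H=2]  = 6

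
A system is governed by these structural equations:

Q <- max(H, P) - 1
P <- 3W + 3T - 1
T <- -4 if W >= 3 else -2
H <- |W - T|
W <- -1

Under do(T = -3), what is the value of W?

-1

Under do(T=-3), the mechanism T <- -4 if W >= 3 else -2 is discarded; T is fixed at -3.
W is not downstream of the intervention, so its value is determined by the original equations.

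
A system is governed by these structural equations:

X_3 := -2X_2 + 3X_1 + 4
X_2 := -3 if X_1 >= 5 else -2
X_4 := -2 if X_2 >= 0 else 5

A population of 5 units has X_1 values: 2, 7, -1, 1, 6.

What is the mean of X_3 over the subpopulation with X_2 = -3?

Observing X_2=-3 restricts to units where X_2's equation naturally yields -3: X_1 ∈ {7, 6}. In that subpopulation X_3 = 31, 28, mean 29.5.

29.5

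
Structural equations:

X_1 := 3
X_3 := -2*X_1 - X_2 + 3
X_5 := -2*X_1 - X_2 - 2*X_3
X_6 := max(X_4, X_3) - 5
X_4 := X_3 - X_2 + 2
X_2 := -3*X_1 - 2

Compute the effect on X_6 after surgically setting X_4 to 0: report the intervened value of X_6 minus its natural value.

Under do(X_4=0), the mechanism X_4 := X_3 - X_2 + 2 is discarded; X_4 is fixed at 0.
X_2 = -3*X_1 - 2  [with X_1=3]  = -11
X_3 = -2*X_1 - X_2 + 3  [with X_1=3, X_2=-11]  = 8
X_6 = max(X_4, X_3) - 5  [with X_4=0, X_3=8]  = 3
Without intervention: X_2 = -3*X_1 - 2  [with X_1=3]  = -11; X_3 = -2*X_1 - X_2 + 3  [with X_1=3, X_2=-11]  = 8; X_4 = X_3 - X_2 + 2  [with X_3=8, X_2=-11]  = 21; X_6 = max(X_4, X_3) - 5  [with X_4=21, X_3=8]  = 16.
Change = 3 − 16 = -13.

-13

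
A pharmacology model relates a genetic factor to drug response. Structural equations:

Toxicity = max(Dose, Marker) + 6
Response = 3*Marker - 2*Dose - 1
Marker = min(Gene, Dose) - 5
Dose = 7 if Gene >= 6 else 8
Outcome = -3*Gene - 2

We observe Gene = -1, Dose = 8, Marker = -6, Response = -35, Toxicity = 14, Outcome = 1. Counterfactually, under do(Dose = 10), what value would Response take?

Under do(Dose=10), the mechanism Dose = 7 if Gene >= 6 else 8 is discarded; Dose is fixed at 10.
Marker = min(Gene, Dose) - 5  [with Gene=-1, Dose=10]  = -6
Response = 3*Marker - 2*Dose - 1  [with Marker=-6, Dose=10]  = -39

-39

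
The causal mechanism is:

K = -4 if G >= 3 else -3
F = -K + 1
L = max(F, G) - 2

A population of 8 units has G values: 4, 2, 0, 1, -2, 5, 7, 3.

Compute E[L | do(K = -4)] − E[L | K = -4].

-0.25

do(K=-4) breaks K's dependence on G. With K=-4 fixed, L across the units is 3, 3, 3, 3, 3, 3, 5, 3, mean 3.25.
E[L|K=-4] averages over only the 4 units with K=-4 (G = 4, 5, 7, 3): L = 3, 3, 5, 3, mean 3.5.
Difference = 3.25 − 3.5 = -0.25.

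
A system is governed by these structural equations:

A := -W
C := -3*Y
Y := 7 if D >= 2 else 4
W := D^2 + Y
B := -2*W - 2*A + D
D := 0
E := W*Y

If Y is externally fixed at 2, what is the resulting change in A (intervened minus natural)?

2

Under do(Y=2), the mechanism Y := 7 if D >= 2 else 4 is discarded; Y is fixed at 2.
W = D^2 + Y  [with D=0, Y=2]  = 2
A = -W  [with W=2]  = -2
Without intervention: Y = 7 if D >= 2 else 4  [with D=0]  = 4; W = D^2 + Y  [with D=0, Y=4]  = 4; A = -W  [with W=4]  = -4.
Change = -2 − (-4) = 2.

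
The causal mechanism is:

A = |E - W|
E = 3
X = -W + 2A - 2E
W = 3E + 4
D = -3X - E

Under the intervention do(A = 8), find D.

do(A=8) replaces the equation A = |E - W| with the constant A = 8.
W = 3E + 4  [with E=3]  = 13
X = -W + 2A - 2E  [with W=13, A=8, E=3]  = -3
D = -3X - E  [with X=-3, E=3]  = 6

6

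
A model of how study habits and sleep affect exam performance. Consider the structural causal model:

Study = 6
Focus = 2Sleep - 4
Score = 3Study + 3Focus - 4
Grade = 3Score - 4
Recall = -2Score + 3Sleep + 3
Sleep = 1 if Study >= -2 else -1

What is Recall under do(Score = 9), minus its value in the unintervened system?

-2

Intervening sets Score = 9 and removes its equation (Score = 3Study + 3Focus - 4).
Sleep = 1 if Study >= -2 else -1  [with Study=6]  = 1
Recall = -2Score + 3Sleep + 3  [with Score=9, Sleep=1]  = -12
Without intervention: Sleep = 1 if Study >= -2 else -1  [with Study=6]  = 1; Focus = 2Sleep - 4  [with Sleep=1]  = -2; Score = 3Study + 3Focus - 4  [with Study=6, Focus=-2]  = 8; Recall = -2Score + 3Sleep + 3  [with Score=8, Sleep=1]  = -10.
Change = -12 − (-10) = -2.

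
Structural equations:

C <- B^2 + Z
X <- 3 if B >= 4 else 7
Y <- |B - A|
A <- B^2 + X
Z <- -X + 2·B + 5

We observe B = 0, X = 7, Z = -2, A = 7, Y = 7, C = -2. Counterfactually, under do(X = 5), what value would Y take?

5

do(X=5) replaces the equation X <- 3 if B >= 4 else 7 with the constant X = 5.
A = B^2 + X  [with B=0, X=5]  = 5
Y = |B - A|  [with B=0, A=5]  = 5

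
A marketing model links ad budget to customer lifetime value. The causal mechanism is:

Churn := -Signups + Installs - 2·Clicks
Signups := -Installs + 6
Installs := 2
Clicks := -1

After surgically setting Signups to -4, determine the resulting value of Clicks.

Under do(Signups=-4), the mechanism Signups := -Installs + 6 is discarded; Signups is fixed at -4.
Clicks is not downstream of the intervention, so its value is determined by the original equations.

-1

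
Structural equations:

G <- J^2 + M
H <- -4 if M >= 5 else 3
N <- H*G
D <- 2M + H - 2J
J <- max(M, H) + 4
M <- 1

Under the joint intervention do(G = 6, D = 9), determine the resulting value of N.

18

Setting G = 6, D = 9 by intervention discards those variables' equations.
H = -4 if M >= 5 else 3  [with M=1]  = 3
N = H*G  [with H=3, G=6]  = 18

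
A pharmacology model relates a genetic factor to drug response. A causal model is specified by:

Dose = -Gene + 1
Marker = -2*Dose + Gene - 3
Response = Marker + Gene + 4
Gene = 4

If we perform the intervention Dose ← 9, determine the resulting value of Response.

-9

Under do(Dose=9), the mechanism Dose = -Gene + 1 is discarded; Dose is fixed at 9.
Marker = -2*Dose + Gene - 3  [with Dose=9, Gene=4]  = -17
Response = Marker + Gene + 4  [with Marker=-17, Gene=4]  = -9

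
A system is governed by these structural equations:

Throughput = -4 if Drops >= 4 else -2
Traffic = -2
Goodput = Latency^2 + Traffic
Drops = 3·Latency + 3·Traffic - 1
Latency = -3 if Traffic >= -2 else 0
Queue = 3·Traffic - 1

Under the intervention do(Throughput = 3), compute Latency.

-3

Under do(Throughput=3), the mechanism Throughput = -4 if Drops >= 4 else -2 is discarded; Throughput is fixed at 3.
No directed path runs from Throughput to Latency, so Latency keeps its natural value.
Latency = -3 if Traffic >= -2 else 0  [with Traffic=-2]  = -3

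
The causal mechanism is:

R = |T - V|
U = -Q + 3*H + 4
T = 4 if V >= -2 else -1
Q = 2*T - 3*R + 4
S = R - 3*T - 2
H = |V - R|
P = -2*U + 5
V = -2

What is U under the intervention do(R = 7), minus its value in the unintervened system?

The intervention breaks the incoming arrows to R: R = |T - V| no longer applies, and R = 7.
T = 4 if V >= -2 else -1  [with V=-2]  = 4
H = |V - R|  [with V=-2, R=7]  = 9
Q = 2*T - 3*R + 4  [with T=4, R=7]  = -9
U = -Q + 3*H + 4  [with Q=-9, H=9]  = 40
Without intervention: T = 4 if V >= -2 else -1  [with V=-2]  = 4; R = |T - V|  [with T=4, V=-2]  = 6; H = |V - R|  [with V=-2, R=6]  = 8; Q = 2*T - 3*R + 4  [with T=4, R=6]  = -6; U = -Q + 3*H + 4  [with Q=-6, H=8]  = 34.
Change = 40 − 34 = 6.

6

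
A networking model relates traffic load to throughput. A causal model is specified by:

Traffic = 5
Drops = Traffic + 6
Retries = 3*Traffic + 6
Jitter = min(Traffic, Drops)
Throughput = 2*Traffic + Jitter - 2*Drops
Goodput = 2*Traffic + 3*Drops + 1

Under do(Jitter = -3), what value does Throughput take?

Intervening sets Jitter = -3 and removes its equation (Jitter = min(Traffic, Drops)).
Drops = Traffic + 6  [with Traffic=5]  = 11
Throughput = 2*Traffic + Jitter - 2*Drops  [with Traffic=5, Jitter=-3, Drops=11]  = -15

-15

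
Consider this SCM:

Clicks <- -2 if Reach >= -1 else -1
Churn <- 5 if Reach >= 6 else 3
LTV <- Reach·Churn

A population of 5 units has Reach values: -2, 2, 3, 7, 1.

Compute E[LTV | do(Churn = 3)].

6.6

do(Churn=3) breaks Churn's dependence on Reach. With Churn=3 fixed, LTV across the units is -6, 6, 9, 21, 3, mean 6.6.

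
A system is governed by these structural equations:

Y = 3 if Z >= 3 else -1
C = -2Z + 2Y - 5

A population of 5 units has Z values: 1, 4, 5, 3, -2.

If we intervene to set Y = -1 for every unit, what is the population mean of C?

do(Y=-1) breaks Y's dependence on Z. With Y=-1 fixed, C across the units is -9, -15, -17, -13, -3, mean -11.4.

-11.4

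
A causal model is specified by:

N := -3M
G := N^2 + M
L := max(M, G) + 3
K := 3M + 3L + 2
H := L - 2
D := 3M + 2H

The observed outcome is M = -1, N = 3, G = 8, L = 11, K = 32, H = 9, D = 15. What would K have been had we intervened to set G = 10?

38

do(G=10) replaces the equation G := N^2 + M with the constant G = 10.
L = max(M, G) + 3  [with M=-1, G=10]  = 13
K = 3M + 3L + 2  [with M=-1, L=13]  = 38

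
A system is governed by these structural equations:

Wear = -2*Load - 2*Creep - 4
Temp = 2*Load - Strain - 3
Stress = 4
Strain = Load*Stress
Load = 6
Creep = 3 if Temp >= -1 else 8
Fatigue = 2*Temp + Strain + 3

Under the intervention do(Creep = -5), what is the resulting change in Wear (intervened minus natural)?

The intervention breaks the incoming arrows to Creep: Creep = 3 if Temp >= -1 else 8 no longer applies, and Creep = -5.
Wear = -2*Load - 2*Creep - 4  [with Load=6, Creep=-5]  = -6
Without intervention: Strain = Load*Stress  [with Load=6, Stress=4]  = 24; Temp = 2*Load - Strain - 3  [with Load=6, Strain=24]  = -15; Creep = 3 if Temp >= -1 else 8  [with Temp=-15]  = 8; Wear = -2*Load - 2*Creep - 4  [with Load=6, Creep=8]  = -32.
Change = -6 − (-32) = 26.

26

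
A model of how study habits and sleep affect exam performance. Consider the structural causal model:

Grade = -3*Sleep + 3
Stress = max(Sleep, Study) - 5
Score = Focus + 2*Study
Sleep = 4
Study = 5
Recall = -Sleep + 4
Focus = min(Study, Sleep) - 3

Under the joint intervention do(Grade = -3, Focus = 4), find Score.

14

Under do(Grade = -3, Focus = 4), each intervened variable's structural equation is replaced by its fixed value.
Score = Focus + 2*Study  [with Focus=4, Study=5]  = 14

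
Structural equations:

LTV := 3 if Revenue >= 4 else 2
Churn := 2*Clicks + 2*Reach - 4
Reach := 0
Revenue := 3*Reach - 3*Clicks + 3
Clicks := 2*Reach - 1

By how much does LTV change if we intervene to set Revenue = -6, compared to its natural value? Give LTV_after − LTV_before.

-1

Intervening sets Revenue = -6 and removes its equation (Revenue := 3*Reach - 3*Clicks + 3).
LTV = 3 if Revenue >= 4 else 2  [with Revenue=-6]  = 2
Without intervention: Clicks = 2*Reach - 1  [with Reach=0]  = -1; Revenue = 3*Reach - 3*Clicks + 3  [with Reach=0, Clicks=-1]  = 6; LTV = 3 if Revenue >= 4 else 2  [with Revenue=6]  = 3.
Change = 2 − 3 = -1.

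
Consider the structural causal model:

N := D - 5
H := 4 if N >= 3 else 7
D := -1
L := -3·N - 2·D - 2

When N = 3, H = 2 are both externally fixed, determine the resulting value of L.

The joint intervention fixes N = 3, H = 2, removing each variable's own equation.
L = -3·N - 2·D - 2  [with N=3, D=-1]  = -9

-9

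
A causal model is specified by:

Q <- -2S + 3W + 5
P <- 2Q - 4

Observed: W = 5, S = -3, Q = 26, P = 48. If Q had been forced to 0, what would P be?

-4

The intervention breaks the incoming arrows to Q: Q <- -2S + 3W + 5 no longer applies, and Q = 0.
P = 2Q - 4  [with Q=0]  = -4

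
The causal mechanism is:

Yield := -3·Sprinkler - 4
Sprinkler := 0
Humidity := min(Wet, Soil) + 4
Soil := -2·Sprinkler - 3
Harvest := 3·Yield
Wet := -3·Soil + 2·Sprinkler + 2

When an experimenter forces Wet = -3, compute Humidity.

1

The intervention breaks the incoming arrows to Wet: Wet := -3·Soil + 2·Sprinkler + 2 no longer applies, and Wet = -3.
Soil = -2·Sprinkler - 3  [with Sprinkler=0]  = -3
Humidity = min(Wet, Soil) + 4  [with Wet=-3, Soil=-3]  = 1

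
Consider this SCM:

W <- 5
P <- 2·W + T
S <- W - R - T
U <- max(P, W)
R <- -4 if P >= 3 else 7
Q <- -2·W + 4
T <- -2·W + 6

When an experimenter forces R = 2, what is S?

The intervention breaks the incoming arrows to R: R <- -4 if P >= 3 else 7 no longer applies, and R = 2.
T = -2·W + 6  [with W=5]  = -4
S = W - R - T  [with W=5, R=2, T=-4]  = 7

7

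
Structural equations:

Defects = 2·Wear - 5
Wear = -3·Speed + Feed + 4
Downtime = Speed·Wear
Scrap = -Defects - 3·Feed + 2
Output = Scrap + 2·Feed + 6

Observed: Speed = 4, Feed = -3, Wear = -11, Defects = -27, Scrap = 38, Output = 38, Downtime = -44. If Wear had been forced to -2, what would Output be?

The intervention breaks the incoming arrows to Wear: Wear = -3·Speed + Feed + 4 no longer applies, and Wear = -2.
Defects = 2·Wear - 5  [with Wear=-2]  = -9
Scrap = -Defects - 3·Feed + 2  [with Defects=-9, Feed=-3]  = 20
Output = Scrap + 2·Feed + 6  [with Scrap=20, Feed=-3]  = 20

20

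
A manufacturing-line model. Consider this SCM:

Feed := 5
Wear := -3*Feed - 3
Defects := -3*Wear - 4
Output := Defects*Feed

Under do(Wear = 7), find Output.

Under do(Wear=7), the mechanism Wear := -3*Feed - 3 is discarded; Wear is fixed at 7.
Defects = -3*Wear - 4  [with Wear=7]  = -25
Output = Defects*Feed  [with Defects=-25, Feed=5]  = -125

-125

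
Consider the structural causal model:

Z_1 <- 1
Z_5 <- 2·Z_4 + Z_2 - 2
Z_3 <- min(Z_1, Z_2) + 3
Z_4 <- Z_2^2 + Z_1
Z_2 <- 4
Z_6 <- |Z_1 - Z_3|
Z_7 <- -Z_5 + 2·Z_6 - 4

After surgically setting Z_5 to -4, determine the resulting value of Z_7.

6

Under do(Z_5=-4), the mechanism Z_5 <- 2·Z_4 + Z_2 - 2 is discarded; Z_5 is fixed at -4.
Z_3 = min(Z_1, Z_2) + 3  [with Z_1=1, Z_2=4]  = 4
Z_6 = |Z_1 - Z_3|  [with Z_1=1, Z_3=4]  = 3
Z_7 = -Z_5 + 2·Z_6 - 4  [with Z_5=-4, Z_6=3]  = 6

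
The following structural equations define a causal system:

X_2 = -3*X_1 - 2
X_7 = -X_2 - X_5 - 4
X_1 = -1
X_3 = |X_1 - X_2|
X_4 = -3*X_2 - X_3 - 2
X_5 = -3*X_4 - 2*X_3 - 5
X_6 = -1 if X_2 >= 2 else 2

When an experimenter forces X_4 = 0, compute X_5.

Intervening sets X_4 = 0 and removes its equation (X_4 = -3*X_2 - X_3 - 2).
X_2 = -3*X_1 - 2  [with X_1=-1]  = 1
X_3 = |X_1 - X_2|  [with X_1=-1, X_2=1]  = 2
X_5 = -3*X_4 - 2*X_3 - 5  [with X_4=0, X_3=2]  = -9

-9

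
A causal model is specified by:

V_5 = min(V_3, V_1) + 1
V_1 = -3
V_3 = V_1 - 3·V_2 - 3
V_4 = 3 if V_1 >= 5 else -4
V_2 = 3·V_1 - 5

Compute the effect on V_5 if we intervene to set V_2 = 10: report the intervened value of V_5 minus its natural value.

-33

do(V_2=10) replaces the equation V_2 = 3·V_1 - 5 with the constant V_2 = 10.
V_3 = V_1 - 3·V_2 - 3  [with V_1=-3, V_2=10]  = -36
V_5 = min(V_3, V_1) + 1  [with V_3=-36, V_1=-3]  = -35
Without intervention: V_2 = 3·V_1 - 5  [with V_1=-3]  = -14; V_3 = V_1 - 3·V_2 - 3  [with V_1=-3, V_2=-14]  = 36; V_5 = min(V_3, V_1) + 1  [with V_3=36, V_1=-3]  = -2.
Change = -35 − (-2) = -33.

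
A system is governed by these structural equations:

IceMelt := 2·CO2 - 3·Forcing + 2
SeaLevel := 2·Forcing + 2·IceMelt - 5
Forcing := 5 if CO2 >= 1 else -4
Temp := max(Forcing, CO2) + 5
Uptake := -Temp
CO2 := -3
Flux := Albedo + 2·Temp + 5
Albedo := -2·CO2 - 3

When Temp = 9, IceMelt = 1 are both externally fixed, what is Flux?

26

Under do(Temp = 9, IceMelt = 1), each intervened variable's structural equation is replaced by its fixed value.
Albedo = -2·CO2 - 3  [with CO2=-3]  = 3
Flux = Albedo + 2·Temp + 5  [with Albedo=3, Temp=9]  = 26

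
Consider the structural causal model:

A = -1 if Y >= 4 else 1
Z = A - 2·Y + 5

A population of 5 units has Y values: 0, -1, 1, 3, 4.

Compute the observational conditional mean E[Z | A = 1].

4.5

Observing A=1 restricts to units where A's equation naturally yields 1: Y ∈ {0, -1, 1, 3}. In that subpopulation Z = 6, 8, 4, 0, mean 4.5.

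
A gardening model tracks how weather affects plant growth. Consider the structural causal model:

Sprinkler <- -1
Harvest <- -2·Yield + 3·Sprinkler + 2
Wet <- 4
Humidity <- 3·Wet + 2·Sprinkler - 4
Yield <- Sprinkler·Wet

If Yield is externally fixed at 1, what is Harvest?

-3

Intervening sets Yield = 1 and removes its equation (Yield <- Sprinkler·Wet).
Harvest = -2·Yield + 3·Sprinkler + 2  [with Yield=1, Sprinkler=-1]  = -3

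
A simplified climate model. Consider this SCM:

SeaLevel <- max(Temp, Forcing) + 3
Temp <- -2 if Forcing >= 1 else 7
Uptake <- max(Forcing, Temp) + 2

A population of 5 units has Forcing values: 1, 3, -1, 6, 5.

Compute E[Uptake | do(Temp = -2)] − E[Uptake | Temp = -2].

-0.95

do(Temp=-2) breaks Temp's dependence on Forcing. With Temp=-2 fixed, Uptake across the units is 3, 5, 1, 8, 7, mean 4.8.
E[Uptake|Temp=-2] averages over only the 4 units with Temp=-2 (Forcing = 1, 3, 6, 5): Uptake = 3, 5, 8, 7, mean 5.75.
Difference = 4.8 − 5.75 = -0.95.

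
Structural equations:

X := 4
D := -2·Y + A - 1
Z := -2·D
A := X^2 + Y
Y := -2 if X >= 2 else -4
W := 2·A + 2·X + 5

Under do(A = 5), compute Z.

-16

do(A=5) replaces the equation A := X^2 + Y with the constant A = 5.
Y = -2 if X >= 2 else -4  [with X=4]  = -2
D = -2·Y + A - 1  [with Y=-2, A=5]  = 8
Z = -2·D  [with D=8]  = -16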